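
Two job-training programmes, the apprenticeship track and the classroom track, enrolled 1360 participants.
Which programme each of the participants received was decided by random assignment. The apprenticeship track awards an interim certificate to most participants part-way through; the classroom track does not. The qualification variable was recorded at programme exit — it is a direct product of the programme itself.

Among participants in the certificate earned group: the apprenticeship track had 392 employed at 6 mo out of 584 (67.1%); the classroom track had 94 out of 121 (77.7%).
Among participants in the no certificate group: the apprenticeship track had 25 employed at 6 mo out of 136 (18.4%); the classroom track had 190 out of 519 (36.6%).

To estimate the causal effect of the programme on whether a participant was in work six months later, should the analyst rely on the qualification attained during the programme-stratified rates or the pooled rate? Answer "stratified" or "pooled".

pooled

Qualification attained during the programme is downstream of the programme. One should not condition on a consequence of treatment, so the overall rates are the right comparison.
Pooled: the apprenticeship track 57.9% vs the classroom track 44.4%; the apprenticeship track is higher overall.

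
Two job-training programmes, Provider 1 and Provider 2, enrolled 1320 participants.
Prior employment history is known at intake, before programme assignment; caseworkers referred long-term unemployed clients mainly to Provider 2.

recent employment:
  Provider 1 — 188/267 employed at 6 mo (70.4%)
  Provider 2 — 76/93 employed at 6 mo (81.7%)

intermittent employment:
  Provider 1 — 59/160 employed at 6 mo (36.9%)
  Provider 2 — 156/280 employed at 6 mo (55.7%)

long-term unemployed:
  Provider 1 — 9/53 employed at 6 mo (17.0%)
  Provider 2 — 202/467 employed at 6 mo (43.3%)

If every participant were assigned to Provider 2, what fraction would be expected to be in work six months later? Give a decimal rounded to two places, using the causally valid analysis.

Prior employment history is set before the programme has any effect — it is not caused by the programme — and it independently drives the outcome. That makes it a confounder, so the causal comparison is within prior employment history levels.
Standardising Provider 2 to the population prior employment history mix: 0.273·76/93 + 0.333·156/280 + 0.394·202/467 = 0.579.

0.58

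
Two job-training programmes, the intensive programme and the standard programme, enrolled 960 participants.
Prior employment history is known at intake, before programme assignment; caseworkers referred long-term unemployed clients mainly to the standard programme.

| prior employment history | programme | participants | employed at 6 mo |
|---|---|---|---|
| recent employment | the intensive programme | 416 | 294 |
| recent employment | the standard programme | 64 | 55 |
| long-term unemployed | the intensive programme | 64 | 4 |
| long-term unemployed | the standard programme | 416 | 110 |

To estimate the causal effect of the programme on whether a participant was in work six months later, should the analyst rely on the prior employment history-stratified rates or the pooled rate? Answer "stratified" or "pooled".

stratified

the standard programme is higher inside every prior employment history stratum but the intensive programme is higher in aggregate. Whether to stratify depends on how prior employment history relates to the programme.
Prior employment history satisfies the back-door criterion: it is not a descendant of the programme, and it blocks the spurious path from programme to outcome. Adjusting for it (i.e., using the within-prior employment history rates) gives the causal effect.
Within each level — recent employment: 70.7% vs 85.9%; long-term unemployed: 6.2% vs 26.4% — the standard programme is higher every time.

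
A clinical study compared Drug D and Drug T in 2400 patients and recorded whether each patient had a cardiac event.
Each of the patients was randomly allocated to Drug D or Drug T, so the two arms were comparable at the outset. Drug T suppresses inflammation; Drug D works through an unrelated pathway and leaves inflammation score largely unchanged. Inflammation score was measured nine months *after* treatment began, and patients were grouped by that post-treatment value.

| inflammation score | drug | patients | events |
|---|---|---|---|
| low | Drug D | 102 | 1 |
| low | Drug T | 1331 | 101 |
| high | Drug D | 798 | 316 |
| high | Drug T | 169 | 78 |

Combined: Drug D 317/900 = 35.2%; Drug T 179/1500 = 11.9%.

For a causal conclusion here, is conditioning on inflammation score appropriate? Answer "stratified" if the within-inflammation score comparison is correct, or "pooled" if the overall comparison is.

Within every inflammation score level Drug D has the lower rate, yet pooled Drug T does — Simpson's reversal.
Because the drug influences inflammation score, inflammation score is a post-treatment mediator, not a confounder. Stratifying on it would bias the estimate; the causal effect is the crude pooled difference.
Pooled: Drug D 35.2% vs Drug T 11.9%; Drug T is lower overall.

pooled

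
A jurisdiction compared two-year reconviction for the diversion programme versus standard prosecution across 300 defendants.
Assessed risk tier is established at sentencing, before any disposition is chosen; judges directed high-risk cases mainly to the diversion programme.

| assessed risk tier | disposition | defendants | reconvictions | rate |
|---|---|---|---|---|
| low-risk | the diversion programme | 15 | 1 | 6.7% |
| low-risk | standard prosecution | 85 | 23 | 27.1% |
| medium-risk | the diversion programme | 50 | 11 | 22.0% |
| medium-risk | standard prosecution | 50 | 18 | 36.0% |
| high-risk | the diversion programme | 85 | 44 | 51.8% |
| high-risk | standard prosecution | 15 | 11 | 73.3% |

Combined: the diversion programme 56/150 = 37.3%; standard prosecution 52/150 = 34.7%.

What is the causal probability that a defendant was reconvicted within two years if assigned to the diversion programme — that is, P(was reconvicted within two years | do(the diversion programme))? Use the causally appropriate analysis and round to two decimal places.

Assessed risk tier is set before the disposition has any effect — it is not caused by the disposition — and it independently drives the outcome. That makes it a confounder, so the causal comparison is within assessed risk tier levels.
Standardising the diversion programme to the population assessed risk tier mix: 0.333·1/15 + 0.333·11/50 + 0.333·44/85 = 0.268.

0.27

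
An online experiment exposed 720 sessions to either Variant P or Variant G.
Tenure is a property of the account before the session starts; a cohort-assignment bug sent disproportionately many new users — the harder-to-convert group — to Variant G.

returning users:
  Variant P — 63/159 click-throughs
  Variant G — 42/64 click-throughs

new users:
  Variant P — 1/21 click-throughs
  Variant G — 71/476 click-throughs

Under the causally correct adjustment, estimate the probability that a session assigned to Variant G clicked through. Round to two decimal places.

The imbalance in user tenure arose from how sessions were allocated, not from anything the variant did; and user tenure independently affects the outcome. The pooled gap is confounded — condition on user tenure.
Standardising Variant G to the population user tenure mix: 0.310·42/64 + 0.690·71/476 = 0.306.

0.31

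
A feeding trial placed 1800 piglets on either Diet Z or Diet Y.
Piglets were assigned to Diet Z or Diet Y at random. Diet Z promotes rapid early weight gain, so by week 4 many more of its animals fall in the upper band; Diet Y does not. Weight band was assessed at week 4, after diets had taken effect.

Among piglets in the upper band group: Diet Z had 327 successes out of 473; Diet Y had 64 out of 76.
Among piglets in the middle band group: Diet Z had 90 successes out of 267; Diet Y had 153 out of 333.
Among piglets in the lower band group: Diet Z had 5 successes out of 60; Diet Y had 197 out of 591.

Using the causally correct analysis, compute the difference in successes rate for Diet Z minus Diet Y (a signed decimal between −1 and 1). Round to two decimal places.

Diet Y is higher inside every week-4 weight band stratum but Diet Z is higher in aggregate. Whether to stratify depends on how week-4 weight band relates to the diet.
Week-4 weight band here is a post-treatment variable shaped by the diet; conditioning on it would introduce bias rather than remove it. The overall comparison is the causal one.
The causal difference is the pooled difference: 0.527 − 0.414 = +0.114.

+0.11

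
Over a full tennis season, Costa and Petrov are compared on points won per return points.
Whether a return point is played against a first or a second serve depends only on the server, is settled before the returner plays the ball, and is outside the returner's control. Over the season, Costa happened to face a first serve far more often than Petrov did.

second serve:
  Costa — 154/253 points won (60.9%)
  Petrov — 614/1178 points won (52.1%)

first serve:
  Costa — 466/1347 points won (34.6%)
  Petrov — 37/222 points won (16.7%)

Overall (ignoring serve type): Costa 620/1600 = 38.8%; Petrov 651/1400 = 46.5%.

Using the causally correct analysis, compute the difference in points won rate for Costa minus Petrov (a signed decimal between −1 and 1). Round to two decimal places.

Serve type differs across players for reasons unrelated to any effect of the player itself, and it separately predicts the outcome — a classic confounder. We must compare within serve type levels.
Adjusting over the population distribution of serve type: 0.477·(0.609−0.521) + 0.523·(0.346−0.167) = +0.135.

+0.14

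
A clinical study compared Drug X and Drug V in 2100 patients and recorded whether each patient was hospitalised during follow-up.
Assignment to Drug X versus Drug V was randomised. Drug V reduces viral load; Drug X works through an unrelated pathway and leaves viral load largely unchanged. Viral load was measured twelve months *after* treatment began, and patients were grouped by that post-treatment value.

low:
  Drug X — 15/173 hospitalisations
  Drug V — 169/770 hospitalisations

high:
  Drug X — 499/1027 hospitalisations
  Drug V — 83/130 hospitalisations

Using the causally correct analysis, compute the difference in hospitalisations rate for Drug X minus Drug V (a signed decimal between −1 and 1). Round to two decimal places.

+0.15

The distribution of viral load is itself part of what the drug does — it is an intermediate outcome. Holding it fixed would remove that part of the effect; the total effect is the pooled difference.
The causal difference is the pooled difference: 0.428 − 0.280 = +0.148.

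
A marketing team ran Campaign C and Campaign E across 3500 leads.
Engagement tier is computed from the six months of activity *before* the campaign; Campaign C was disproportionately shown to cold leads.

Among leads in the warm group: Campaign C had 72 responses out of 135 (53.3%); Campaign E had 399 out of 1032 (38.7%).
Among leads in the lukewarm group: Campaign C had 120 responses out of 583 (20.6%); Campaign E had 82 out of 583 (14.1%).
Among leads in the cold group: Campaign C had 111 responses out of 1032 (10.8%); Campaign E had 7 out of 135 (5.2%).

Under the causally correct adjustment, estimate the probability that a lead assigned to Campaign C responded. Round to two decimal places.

The stratified and pooled comparisons disagree (Campaign C wins within each engagement tier; Campaign E wins overall), so the answer turns on the causal role of engagement tier.
Here engagement tier is a common cause — it drives both which campaign a case falls under and the outcome. The crude comparison mixes populations; the stratum-specific rates are the causally relevant ones.
Standardising Campaign C to the population engagement tier mix: 0.333·72/135 + 0.333·120/583 + 0.333·111/1032 = 0.282.

0.28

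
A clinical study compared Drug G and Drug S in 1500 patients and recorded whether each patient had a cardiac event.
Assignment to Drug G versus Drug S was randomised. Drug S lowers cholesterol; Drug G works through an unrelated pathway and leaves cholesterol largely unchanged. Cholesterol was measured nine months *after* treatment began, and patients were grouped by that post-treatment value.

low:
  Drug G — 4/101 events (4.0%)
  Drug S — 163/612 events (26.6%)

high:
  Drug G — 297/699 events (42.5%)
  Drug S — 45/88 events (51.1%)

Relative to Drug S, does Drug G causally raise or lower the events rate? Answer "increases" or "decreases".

The cholesterol-specific comparison favours Drug G throughout, but the pooled figures favour Drug S. The question is whether to condition on cholesterol.
Cholesterol is downstream of the drug. One should not condition on a consequence of treatment, so the overall rates are the right comparison.
Pooled: Drug G 37.6% vs Drug S 29.7%; Drug S is lower overall.

increases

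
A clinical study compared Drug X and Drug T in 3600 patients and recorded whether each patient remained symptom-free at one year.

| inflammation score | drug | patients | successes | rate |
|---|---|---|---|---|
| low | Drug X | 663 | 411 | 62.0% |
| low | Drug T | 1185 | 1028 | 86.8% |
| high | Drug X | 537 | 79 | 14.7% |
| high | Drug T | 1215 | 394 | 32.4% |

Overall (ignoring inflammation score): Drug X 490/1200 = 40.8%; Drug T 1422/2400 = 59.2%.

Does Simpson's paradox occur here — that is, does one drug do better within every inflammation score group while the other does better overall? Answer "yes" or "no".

no

Within each inflammation score level (low 62.0% vs 86.8%; high 14.7% vs 32.4%), Drug T has the higher rate every time. Pooled: 40.8% vs 59.2% — Drug T has the higher rate overall. They agree.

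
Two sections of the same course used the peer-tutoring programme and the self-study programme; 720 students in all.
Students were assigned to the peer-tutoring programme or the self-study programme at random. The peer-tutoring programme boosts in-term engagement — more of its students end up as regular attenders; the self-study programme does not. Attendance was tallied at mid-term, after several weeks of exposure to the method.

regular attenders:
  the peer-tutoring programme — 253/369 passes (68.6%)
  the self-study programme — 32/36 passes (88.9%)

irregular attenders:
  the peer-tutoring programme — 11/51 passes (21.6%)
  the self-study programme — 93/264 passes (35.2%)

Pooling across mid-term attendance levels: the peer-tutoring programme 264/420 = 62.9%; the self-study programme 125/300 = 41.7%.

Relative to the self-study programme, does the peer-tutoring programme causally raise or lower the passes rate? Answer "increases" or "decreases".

increases

The distribution of mid-term attendance is itself part of what the teaching method does — it is an intermediate outcome. Holding it fixed would remove that part of the effect; the total effect is the pooled difference.
Pooled: the peer-tutoring programme 62.9% vs the self-study programme 41.7%; the peer-tutoring programme is higher overall.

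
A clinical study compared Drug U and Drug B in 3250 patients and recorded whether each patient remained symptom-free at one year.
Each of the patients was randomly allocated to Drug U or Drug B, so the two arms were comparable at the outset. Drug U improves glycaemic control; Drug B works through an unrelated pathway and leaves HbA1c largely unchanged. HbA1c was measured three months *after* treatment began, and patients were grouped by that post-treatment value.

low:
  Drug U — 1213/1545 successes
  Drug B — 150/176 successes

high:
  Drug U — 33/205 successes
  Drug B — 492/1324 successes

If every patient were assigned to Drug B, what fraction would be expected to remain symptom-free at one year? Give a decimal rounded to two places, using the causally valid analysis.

0.43

The stratified and pooled comparisons disagree (Drug B wins within each HbA1c; Drug U wins overall), so the answer turns on the causal role of HbA1c.
Because the drug influences HbA1c, HbA1c is a post-treatment mediator, not a confounder. Stratifying on it would bias the estimate; the causal effect is the crude pooled difference.
So P(outcome | do(Drug B)) is just the pooled rate for Drug B: 642/1500 = 0.428.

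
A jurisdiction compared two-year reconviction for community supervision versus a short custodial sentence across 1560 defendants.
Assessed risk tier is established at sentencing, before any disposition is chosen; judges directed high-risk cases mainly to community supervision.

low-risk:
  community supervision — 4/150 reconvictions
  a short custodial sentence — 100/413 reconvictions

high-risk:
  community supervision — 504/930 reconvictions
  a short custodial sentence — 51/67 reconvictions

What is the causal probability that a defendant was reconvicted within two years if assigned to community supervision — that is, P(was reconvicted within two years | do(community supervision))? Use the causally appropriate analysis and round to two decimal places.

Here assessed risk tier is a common cause — it drives both which disposition a case falls under and the outcome. The crude comparison mixes populations; the stratum-specific rates are the causally relevant ones.
Standardising community supervision to the population assessed risk tier mix: 0.361·4/150 + 0.639·504/930 = 0.356.

0.36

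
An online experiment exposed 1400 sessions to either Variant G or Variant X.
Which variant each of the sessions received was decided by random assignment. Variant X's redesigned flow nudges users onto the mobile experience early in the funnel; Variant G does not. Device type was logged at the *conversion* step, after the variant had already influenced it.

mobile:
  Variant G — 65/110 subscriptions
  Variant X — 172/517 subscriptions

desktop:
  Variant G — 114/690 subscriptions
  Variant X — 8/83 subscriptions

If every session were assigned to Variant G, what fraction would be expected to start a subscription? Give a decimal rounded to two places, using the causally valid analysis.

The device type-specific comparison favours Variant G throughout, but the pooled figures favour Variant X. The question is whether to condition on device type.
Device type is recorded after the variant and is itself shifted by it — it sits on the causal path from variant to outcome. Conditioning on a mediator would strip out part of the effect we want; the pooled comparison gives the total causal effect.
So P(outcome | do(Variant G)) is just the pooled rate for Variant G: 179/800 = 0.224.

0.22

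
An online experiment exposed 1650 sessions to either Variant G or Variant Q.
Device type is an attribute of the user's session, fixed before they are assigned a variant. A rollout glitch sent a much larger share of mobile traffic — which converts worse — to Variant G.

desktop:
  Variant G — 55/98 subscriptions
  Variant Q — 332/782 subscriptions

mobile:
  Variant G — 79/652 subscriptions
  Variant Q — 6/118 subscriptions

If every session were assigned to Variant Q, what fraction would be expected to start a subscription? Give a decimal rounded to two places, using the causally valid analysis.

Since device type is a pre-existing factor (not a product of the variant) and it affects the outcome on its own, it is a confounder. The stratified rates, not the pooled rate, identify the causal effect.
Standardising Variant Q to the population device type mix: 0.533·332/782 + 0.467·6/118 = 0.250.

0.25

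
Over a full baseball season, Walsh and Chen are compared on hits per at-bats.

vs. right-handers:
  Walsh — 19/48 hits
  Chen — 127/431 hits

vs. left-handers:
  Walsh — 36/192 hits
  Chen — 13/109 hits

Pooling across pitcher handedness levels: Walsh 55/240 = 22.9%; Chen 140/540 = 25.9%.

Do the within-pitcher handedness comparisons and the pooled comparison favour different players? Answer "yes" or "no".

Within each pitcher handedness level (vs. right-handers 39.6% vs 29.5%; vs. left-handers 18.8% vs 11.9%), Walsh has the higher rate every time. Pooled: 22.9% vs 25.9% — Chen has the higher rate overall. The two comparisons disagree.

yes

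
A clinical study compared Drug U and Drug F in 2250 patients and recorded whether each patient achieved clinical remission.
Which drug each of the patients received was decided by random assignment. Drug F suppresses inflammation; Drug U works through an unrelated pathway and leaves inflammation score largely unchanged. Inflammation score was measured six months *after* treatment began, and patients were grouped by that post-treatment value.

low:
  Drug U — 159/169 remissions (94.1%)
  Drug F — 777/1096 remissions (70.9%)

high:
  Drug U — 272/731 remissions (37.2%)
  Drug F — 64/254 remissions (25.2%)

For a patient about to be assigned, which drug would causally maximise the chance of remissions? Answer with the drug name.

The stratified and pooled comparisons disagree (Drug U wins within each inflammation score; Drug F wins overall), so the answer turns on the causal role of inflammation score.
Inflammation score is recorded after the drug and is itself shifted by it — it sits on the causal path from drug to outcome. Conditioning on a mediator would strip out part of the effect we want; the pooled comparison gives the total causal effect.
Pooled: Drug U 47.9% vs Drug F 62.3%; Drug F is higher overall.

Drug F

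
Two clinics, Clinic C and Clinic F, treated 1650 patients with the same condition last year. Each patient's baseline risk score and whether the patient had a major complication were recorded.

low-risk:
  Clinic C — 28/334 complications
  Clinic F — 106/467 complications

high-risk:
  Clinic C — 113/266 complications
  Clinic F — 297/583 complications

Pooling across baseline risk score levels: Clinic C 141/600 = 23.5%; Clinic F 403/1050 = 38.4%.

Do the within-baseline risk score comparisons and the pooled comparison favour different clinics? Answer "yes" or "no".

Within each baseline risk score level (low-risk 8.4% vs 22.7%; high-risk 42.5% vs 50.9%), Clinic C has the lower rate every time. Pooled: 23.5% vs 38.4% — Clinic C has the lower rate overall. They agree.

no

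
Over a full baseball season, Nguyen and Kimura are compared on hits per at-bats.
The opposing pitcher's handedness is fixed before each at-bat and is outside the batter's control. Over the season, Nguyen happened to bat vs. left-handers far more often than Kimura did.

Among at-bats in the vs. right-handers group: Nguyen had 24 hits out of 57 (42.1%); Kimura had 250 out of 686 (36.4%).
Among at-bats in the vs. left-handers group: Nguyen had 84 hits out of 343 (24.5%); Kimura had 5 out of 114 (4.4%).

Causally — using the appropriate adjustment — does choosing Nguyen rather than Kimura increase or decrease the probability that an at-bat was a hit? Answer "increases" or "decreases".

increases

Within every pitcher handedness level Nguyen has the higher rate, yet pooled Kimura does — Simpson's reversal.
Since pitcher handedness is a pre-existing factor (not a product of the player) and it affects the outcome on its own, it is a confounder. The stratified rates, not the pooled rate, identify the causal effect.
Within each level — vs. right-handers: 42.1% vs 36.4%; vs. left-handers: 24.5% vs 4.4% — Nguyen is higher every time.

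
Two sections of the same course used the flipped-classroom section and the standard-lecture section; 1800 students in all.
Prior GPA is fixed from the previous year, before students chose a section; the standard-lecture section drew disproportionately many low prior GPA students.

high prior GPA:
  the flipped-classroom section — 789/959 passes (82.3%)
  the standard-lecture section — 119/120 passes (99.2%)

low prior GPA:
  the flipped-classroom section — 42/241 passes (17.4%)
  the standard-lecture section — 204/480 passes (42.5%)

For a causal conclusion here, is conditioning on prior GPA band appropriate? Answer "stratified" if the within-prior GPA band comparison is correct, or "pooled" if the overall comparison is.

stratified

Within every prior GPA band level the standard-lecture section has the higher rate, yet pooled the flipped-classroom section does — Simpson's reversal.
Prior GPA band satisfies the back-door criterion: it is not a descendant of the teaching method, and it blocks the spurious path from teaching method to outcome. Adjusting for it (i.e., using the within-prior GPA band rates) gives the causal effect.
Within each level — high prior GPA: 82.3% vs 99.2%; low prior GPA: 17.4% vs 42.5% — the standard-lecture section is higher every time.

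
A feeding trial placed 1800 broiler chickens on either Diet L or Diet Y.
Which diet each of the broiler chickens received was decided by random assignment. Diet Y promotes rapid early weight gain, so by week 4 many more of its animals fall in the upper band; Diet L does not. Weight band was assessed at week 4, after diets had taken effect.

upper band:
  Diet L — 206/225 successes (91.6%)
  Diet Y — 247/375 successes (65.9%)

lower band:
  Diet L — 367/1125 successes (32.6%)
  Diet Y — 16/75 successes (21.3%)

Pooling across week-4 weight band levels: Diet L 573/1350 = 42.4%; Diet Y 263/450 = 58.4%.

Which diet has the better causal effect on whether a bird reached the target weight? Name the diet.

Week-4 weight band is downstream of the diet. One should not condition on a consequence of treatment, so the overall rates are the right comparison.
Pooled: Diet L 42.4% vs Diet Y 58.4%; Diet Y is higher overall.

Diet Y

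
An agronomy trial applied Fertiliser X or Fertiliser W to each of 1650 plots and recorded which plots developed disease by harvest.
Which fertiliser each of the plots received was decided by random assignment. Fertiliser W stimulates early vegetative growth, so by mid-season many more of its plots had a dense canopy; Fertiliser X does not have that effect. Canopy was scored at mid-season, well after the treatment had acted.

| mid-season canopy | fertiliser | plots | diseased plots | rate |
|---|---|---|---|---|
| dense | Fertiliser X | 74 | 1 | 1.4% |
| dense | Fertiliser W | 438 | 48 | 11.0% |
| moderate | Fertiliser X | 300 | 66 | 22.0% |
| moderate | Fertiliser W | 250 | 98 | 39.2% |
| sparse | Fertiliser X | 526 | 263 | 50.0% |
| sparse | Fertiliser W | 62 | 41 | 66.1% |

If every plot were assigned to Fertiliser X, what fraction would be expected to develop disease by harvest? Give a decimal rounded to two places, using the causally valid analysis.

0.37

Fertiliser X is lower inside every mid-season canopy stratum but Fertiliser W is lower in aggregate. Whether to stratify depends on how mid-season canopy relates to the fertiliser.
Mid-season canopy is downstream of the fertiliser. One should not condition on a consequence of treatment, so the overall rates are the right comparison.
So P(outcome | do(Fertiliser X)) is just the pooled rate for Fertiliser X: 330/900 = 0.367.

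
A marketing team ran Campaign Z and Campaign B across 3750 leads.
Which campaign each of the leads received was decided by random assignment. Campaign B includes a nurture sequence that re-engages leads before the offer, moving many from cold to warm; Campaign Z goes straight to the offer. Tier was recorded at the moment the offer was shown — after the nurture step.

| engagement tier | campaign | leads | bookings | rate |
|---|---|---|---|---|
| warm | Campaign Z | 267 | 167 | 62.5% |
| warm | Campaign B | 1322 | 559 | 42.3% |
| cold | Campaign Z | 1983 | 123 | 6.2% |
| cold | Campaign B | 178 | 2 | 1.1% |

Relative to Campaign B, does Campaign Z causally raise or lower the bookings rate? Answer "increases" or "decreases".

decreases

Engagement tier is recorded after the campaign and is itself shifted by it — it sits on the causal path from campaign to outcome. Conditioning on a mediator would strip out part of the effect we want; the pooled comparison gives the total causal effect.
Pooled: Campaign Z 12.9% vs Campaign B 37.4%; Campaign B is higher overall.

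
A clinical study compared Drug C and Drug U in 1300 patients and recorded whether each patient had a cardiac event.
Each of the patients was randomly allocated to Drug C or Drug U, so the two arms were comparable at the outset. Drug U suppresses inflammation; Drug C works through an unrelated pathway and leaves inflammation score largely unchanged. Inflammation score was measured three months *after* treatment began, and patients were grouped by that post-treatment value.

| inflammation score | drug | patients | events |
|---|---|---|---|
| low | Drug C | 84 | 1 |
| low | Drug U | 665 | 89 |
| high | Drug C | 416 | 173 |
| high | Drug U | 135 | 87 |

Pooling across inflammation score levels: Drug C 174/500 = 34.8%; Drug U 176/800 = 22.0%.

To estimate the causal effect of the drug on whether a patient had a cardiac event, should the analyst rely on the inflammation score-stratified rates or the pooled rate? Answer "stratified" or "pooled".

Inflammation score lies on the pathway drug → inflammation score → outcome, so adjusting for it blocks the indirect effect. For the total causal effect of drug, use the unadjusted pooled rates.
Pooled: Drug C 34.8% vs Drug U 22.0%; Drug U is lower overall.

pooled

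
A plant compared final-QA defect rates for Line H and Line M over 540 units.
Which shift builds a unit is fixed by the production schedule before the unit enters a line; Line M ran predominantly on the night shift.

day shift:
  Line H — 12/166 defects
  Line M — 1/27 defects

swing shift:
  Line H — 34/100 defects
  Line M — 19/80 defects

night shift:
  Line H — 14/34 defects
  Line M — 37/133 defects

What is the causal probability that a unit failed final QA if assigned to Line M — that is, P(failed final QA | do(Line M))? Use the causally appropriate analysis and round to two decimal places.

Here shift is a common cause — it drives both which line a case falls under and the outcome. The crude comparison mixes populations; the stratum-specific rates are the causally relevant ones.
Standardising Line M to the population shift mix: 0.357·1/27 + 0.333·19/80 + 0.309·37/133 = 0.178.

0.18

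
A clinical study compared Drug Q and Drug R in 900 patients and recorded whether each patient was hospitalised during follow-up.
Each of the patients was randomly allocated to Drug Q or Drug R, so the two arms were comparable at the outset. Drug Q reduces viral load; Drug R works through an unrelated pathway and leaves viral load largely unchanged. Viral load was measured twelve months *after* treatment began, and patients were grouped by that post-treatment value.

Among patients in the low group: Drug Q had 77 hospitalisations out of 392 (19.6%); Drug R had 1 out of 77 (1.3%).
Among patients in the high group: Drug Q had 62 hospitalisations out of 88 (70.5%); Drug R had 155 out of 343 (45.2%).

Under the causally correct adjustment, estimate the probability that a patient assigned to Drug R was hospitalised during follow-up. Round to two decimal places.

Stratifying would compare drugs among patients the drugs themselves sorted into viral load groups — a form of selection on an intermediate. The unconditioned pooled rates give the total causal effect.
So P(outcome | do(Drug R)) is just the pooled rate for Drug R: 156/420 = 0.371.

0.37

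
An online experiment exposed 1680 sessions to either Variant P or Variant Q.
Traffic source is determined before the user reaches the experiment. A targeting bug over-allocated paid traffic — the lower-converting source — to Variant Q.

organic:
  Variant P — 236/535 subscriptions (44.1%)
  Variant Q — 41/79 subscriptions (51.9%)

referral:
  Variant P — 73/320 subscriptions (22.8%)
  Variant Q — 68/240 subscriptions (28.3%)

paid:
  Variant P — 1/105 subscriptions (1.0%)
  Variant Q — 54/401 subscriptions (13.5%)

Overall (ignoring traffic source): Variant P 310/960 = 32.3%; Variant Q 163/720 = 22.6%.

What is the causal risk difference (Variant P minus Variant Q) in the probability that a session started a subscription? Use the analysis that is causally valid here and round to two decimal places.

-0.08

Traffic source satisfies the back-door criterion: it is not a descendant of the variant, and it blocks the spurious path from variant to outcome. Adjusting for it (i.e., using the within-traffic source rates) gives the causal effect.
Adjusting over the population distribution of traffic source: 0.365·(0.441−0.519) + 0.333·(0.228−0.283) + 0.301·(0.010−0.135) = -0.085.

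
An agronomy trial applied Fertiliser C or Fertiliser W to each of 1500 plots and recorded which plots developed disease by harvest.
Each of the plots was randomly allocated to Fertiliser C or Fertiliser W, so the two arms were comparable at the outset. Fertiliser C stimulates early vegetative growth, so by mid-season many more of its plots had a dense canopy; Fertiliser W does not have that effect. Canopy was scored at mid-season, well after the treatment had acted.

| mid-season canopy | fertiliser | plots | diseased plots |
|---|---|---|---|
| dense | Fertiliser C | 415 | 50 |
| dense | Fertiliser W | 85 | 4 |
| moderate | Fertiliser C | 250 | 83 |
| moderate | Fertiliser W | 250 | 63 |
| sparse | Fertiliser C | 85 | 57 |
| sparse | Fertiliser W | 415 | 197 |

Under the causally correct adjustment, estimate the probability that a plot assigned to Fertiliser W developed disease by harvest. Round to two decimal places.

The distribution of mid-season canopy is itself part of what the fertiliser does — it is an intermediate outcome. Holding it fixed would remove that part of the effect; the total effect is the pooled difference.
So P(outcome | do(Fertiliser W)) is just the pooled rate for Fertiliser W: 264/750 = 0.352.

0.35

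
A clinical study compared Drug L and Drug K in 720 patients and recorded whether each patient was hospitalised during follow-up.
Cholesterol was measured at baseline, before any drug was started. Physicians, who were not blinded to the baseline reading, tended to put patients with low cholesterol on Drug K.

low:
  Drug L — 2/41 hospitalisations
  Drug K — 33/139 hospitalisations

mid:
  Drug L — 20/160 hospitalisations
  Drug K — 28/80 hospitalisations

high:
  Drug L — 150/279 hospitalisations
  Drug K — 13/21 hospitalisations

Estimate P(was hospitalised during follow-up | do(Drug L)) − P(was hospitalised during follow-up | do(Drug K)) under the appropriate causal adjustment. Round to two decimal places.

-0.16

Within every cholesterol level Drug L has the lower rate, yet pooled Drug K does — Simpson's reversal.
Since cholesterol is a pre-existing factor (not a product of the drug) and it affects the outcome on its own, it is a confounder. The stratified rates, not the pooled rate, identify the causal effect.
Adjusting over the population distribution of cholesterol: 0.250·(0.049−0.237) + 0.333·(0.125−0.350) + 0.417·(0.538−0.619) = -0.156.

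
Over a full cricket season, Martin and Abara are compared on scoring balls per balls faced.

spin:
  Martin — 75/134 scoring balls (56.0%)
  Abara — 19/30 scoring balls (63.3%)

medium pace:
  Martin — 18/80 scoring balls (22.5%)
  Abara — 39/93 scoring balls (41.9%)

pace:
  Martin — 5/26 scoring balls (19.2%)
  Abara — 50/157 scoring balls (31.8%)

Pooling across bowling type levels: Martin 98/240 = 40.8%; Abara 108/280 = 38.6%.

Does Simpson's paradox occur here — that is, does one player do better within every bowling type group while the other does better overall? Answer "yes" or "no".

Within each bowling type level (spin 56.0% vs 63.3%; medium pace 22.5% vs 41.9%; pace 19.2% vs 31.8%), Abara has the higher rate every time. Pooled: 40.8% vs 38.6% — Martin has the higher rate overall. The two comparisons disagree.

yes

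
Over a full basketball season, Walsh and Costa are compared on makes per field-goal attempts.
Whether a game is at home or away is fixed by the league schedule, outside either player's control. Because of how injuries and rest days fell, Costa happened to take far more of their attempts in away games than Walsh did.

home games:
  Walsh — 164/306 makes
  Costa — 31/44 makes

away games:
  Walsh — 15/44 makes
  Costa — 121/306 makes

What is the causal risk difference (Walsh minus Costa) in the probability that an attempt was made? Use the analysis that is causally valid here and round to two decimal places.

Here game venue is a common cause — it drives both which player a case falls under and the outcome. The crude comparison mixes populations; the stratum-specific rates are the causally relevant ones.
Adjusting over the population distribution of game venue: 0.500·(0.536−0.705) + 0.500·(0.341−0.395) = -0.112.

-0.11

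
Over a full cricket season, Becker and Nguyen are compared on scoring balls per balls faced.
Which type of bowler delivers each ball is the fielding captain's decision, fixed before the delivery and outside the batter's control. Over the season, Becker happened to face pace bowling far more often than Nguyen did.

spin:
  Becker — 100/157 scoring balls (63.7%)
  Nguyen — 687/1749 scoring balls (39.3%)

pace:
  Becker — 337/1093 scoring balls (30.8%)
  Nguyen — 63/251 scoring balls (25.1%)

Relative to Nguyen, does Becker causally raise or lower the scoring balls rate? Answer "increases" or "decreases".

Within every bowling type level Becker has the higher rate, yet pooled Nguyen does — Simpson's reversal.
Bowling type differs across players for reasons unrelated to any effect of the player itself, and it separately predicts the outcome — a classic confounder. We must compare within bowling type levels.
Within each level — spin: 63.7% vs 39.3%; pace: 30.8% vs 25.1% — Becker is higher every time.

increases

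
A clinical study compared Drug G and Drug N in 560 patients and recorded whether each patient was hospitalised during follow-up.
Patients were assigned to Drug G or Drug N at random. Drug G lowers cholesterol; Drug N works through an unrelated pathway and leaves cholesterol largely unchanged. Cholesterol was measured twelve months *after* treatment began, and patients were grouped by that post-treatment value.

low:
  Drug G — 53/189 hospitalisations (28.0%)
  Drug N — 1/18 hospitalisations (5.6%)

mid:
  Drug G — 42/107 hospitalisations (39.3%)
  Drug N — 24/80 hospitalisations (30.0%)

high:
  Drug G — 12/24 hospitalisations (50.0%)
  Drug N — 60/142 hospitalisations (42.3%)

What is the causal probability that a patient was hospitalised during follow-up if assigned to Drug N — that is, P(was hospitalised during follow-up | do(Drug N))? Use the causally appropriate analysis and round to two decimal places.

0.35

The stratified and pooled comparisons disagree (Drug N wins within each cholesterol; Drug G wins overall), so the answer turns on the causal role of cholesterol.
Stratifying would compare drugs among patients the drugs themselves sorted into cholesterol groups — a form of selection on an intermediate. The unconditioned pooled rates give the total causal effect.
So P(outcome | do(Drug N)) is just the pooled rate for Drug N: 85/240 = 0.354.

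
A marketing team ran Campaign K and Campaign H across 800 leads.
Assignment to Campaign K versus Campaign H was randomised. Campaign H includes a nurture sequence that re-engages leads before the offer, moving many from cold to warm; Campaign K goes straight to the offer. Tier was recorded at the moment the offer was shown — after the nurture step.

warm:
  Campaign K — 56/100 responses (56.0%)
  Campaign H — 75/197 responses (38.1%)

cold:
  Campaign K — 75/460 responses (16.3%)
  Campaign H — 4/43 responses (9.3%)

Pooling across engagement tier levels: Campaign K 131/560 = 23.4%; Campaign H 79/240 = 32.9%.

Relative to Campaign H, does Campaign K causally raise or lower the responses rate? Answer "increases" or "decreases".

Campaign K is higher inside every engagement tier stratum but Campaign H is higher in aggregate. Whether to stratify depends on how engagement tier relates to the campaign.
Engagement tier here is a post-treatment variable shaped by the campaign; conditioning on it would introduce bias rather than remove it. The overall comparison is the causal one.
Pooled: Campaign K 23.4% vs Campaign H 32.9%; Campaign H is higher overall.

decreases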